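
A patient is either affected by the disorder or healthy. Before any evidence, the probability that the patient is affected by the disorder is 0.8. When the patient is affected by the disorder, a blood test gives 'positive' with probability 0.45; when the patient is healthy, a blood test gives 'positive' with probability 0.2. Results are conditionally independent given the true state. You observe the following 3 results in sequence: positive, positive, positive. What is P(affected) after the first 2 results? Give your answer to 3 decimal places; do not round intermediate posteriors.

Each posterior becomes the prior for the next update.
After 'positive': P(affected) = 0.45·0.8000 / (0.45·0.8000 + 0.2·0.2000) ≈ 0.9000
After 'positive': P(affected) = 0.45·0.9000 / (0.45·0.9000 + 0.2·0.1000) ≈ 0.9529

0.953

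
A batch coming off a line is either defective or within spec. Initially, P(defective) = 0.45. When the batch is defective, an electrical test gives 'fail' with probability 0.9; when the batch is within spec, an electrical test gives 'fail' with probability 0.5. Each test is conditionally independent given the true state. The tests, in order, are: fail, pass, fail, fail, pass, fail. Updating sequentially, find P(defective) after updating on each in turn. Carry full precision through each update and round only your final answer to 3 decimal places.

After 'fail': P(defective) = 0.9·0.4500 / (0.9·0.4500 + 0.5·0.5500) ≈ 0.5956
After 'pass': P(defective) = 0.1·0.5956 / (0.1·0.5956 + 0.5·0.4044) ≈ 0.2275
After 'fail': P(defective) = 0.9·0.2275 / (0.9·0.2275 + 0.5·0.7725) ≈ 0.3465
After 'fail': P(defective) = 0.9·0.3465 / (0.9·0.3465 + 0.5·0.6535) ≈ 0.4883
After 'pass': P(defective) = 0.1·0.4883 / (0.1·0.4883 + 0.5·0.5117) ≈ 0.1603
After 'fail': P(defective) = 0.9·0.1603 / (0.9·0.1603 + 0.5·0.8397) ≈ 0.2557

0.256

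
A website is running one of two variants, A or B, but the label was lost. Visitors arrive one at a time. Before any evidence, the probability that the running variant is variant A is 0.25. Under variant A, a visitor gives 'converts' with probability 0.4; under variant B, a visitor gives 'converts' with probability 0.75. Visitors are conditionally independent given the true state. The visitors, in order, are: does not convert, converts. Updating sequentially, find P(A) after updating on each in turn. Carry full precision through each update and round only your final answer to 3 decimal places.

0.299

After 'does not convert': P(A) = 0.6·0.2500 / (0.6·0.2500 + 0.25·0.7500) ≈ 0.4444
After 'converts': P(A) = 0.4·0.4444 / (0.4·0.4444 + 0.75·0.5556) ≈ 0.2991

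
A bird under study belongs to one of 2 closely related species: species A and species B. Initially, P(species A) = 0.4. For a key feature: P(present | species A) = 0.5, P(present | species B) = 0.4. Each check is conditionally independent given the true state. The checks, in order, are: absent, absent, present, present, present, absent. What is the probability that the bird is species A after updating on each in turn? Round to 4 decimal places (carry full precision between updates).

After 'absent': P(species A) = 0.5·0.4000 / (0.5·0.4000 + 0.6·0.6000) ≈ 0.3571
After 'absent': P(species A) = 0.5·0.3571 / (0.5·0.3571 + 0.6·0.6429) ≈ 0.3165
After 'present': P(species A) = 0.5·0.3165 / (0.5·0.3165 + 0.4·0.6835) ≈ 0.3666
After 'present': P(species A) = 0.5·0.3666 / (0.5·0.3666 + 0.4·0.6334) ≈ 0.4197
After 'present': P(species A) = 0.5·0.4197 / (0.5·0.4197 + 0.4·0.5803) ≈ 0.4749
After 'absent': P(species A) = 0.5·0.4749 / (0.5·0.4749 + 0.6·0.5251) ≈ 0.4297

0.4297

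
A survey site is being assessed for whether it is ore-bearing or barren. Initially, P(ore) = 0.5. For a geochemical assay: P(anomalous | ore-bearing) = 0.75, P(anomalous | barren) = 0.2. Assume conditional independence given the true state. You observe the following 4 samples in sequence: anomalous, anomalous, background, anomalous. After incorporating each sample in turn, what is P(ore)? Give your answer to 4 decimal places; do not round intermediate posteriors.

0.9428

After 'anomalous': P(ore) = 0.75·0.5000 / (0.75·0.5000 + 0.2·0.5000) ≈ 0.7895
After 'anomalous': P(ore) = 0.75·0.7895 / (0.75·0.7895 + 0.2·0.2105) ≈ 0.9336
After 'background': P(ore) = 0.25·0.9336 / (0.25·0.9336 + 0.8·0.0664) ≈ 0.8146
After 'anomalous': P(ore) = 0.75·0.8146 / (0.75·0.8146 + 0.2·0.1854) ≈ 0.9428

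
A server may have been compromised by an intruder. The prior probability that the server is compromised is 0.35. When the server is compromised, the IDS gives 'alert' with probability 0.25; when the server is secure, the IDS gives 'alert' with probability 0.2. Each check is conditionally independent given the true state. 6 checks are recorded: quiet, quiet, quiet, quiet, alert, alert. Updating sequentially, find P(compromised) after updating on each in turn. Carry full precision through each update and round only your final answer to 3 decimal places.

After 'quiet': P(compromised) = 0.75·0.3500 / (0.75·0.3500 + 0.8·0.6500) ≈ 0.3355
After 'quiet': P(compromised) = 0.75·0.3355 / (0.75·0.3355 + 0.8·0.6645) ≈ 0.3212
After 'quiet': P(compromised) = 0.75·0.3212 / (0.75·0.3212 + 0.8·0.6788) ≈ 0.3073
After 'quiet': P(compromised) = 0.75·0.3073 / (0.75·0.3073 + 0.8·0.6927) ≈ 0.2938
After 'alert': P(compromised) = 0.25·0.2938 / (0.25·0.2938 + 0.2·0.7062) ≈ 0.3421
After 'alert': P(compromised) = 0.25·0.3421 / (0.25·0.3421 + 0.2·0.6579) ≈ 0.3939

0.394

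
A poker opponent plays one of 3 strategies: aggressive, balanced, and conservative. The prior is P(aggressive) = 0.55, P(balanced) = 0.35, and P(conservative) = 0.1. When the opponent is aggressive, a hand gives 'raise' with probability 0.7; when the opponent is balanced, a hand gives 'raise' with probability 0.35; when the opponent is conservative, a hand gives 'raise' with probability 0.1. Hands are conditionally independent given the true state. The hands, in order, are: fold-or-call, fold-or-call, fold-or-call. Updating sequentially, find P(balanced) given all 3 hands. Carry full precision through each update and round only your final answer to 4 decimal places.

0.5228

After 'fold-or-call': normaliser = 0.3·0.5500 + 0.65·0.3500 + 0.9·0.1000; P(aggressive) ≈ 0.3420, P(balanced) ≈ 0.4715, P(conservative) ≈ 0.1865
After 'fold-or-call': normaliser = 0.3·0.3420 + 0.65·0.4715 + 0.9·0.1865; P(aggressive) ≈ 0.1778, P(balanced) ≈ 0.5312, P(conservative) ≈ 0.2910
After 'fold-or-call': normaliser = 0.3·0.1778 + 0.65·0.5312 + 0.9·0.2910; P(aggressive) ≈ 0.0808, P(balanced) ≈ 0.5228, P(conservative) ≈ 0.3965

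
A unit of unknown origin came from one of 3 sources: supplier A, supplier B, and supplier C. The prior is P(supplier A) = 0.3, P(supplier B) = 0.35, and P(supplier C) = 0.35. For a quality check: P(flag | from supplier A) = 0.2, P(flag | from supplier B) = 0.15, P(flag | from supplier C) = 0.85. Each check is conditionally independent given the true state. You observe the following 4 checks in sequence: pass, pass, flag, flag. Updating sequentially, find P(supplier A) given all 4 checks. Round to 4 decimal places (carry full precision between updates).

0.4030

Apply Bayes' rule sequentially, carrying P(supplier A) forward.
After 'pass': normaliser = 0.8·0.3000 + 0.85·0.3500 + 0.15·0.3500; P(supplier A) ≈ 0.4068, P(supplier B) ≈ 0.5042, P(supplier C) ≈ 0.0890
After 'pass': normaliser = 0.8·0.4068 + 0.85·0.5042 + 0.15·0.0890; P(supplier A) ≈ 0.4241, P(supplier B) ≈ 0.5585, P(supplier C) ≈ 0.0174
After 'flag': normaliser = 0.2·0.4241 + 0.15·0.5585 + 0.85·0.0174; P(supplier A) ≈ 0.4625, P(supplier B) ≈ 0.4569, P(supplier C) ≈ 0.0806
After 'flag': normaliser = 0.2·0.4625 + 0.15·0.4569 + 0.85·0.0806; P(supplier A) ≈ 0.4030, P(supplier B) ≈ 0.2985, P(supplier C) ≈ 0.2985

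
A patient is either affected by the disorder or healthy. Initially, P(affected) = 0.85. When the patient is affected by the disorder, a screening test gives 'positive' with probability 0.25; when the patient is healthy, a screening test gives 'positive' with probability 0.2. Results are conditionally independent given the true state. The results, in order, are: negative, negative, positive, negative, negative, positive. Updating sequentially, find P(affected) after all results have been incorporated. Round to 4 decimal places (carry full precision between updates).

0.8724

After 'negative': P(affected) = 0.75·0.8500 / (0.75·0.8500 + 0.8·0.1500) ≈ 0.8416
After 'negative': P(affected) = 0.75·0.8416 / (0.75·0.8416 + 0.8·0.1584) ≈ 0.8328
After 'positive': P(affected) = 0.25·0.8328 / (0.25·0.8328 + 0.2·0.1672) ≈ 0.8616
After 'negative': P(affected) = 0.75·0.8616 / (0.75·0.8616 + 0.8·0.1384) ≈ 0.8537
After 'negative': P(affected) = 0.75·0.8537 / (0.75·0.8537 + 0.8·0.1463) ≈ 0.8455
After 'positive': P(affected) = 0.25·0.8455 / (0.25·0.8455 + 0.2·0.1545) ≈ 0.8724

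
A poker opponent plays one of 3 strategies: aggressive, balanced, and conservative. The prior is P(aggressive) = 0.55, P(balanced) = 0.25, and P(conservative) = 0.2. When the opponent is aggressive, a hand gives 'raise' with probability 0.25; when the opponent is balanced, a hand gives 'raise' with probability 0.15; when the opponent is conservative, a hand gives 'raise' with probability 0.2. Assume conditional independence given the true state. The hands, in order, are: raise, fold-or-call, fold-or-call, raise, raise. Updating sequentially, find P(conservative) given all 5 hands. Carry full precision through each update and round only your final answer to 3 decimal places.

Each posterior becomes the prior for the next update.
After 'raise': normaliser = 0.25·0.5500 + 0.15·0.2500 + 0.2·0.2000; P(aggressive) ≈ 0.6395, P(balanced) ≈ 0.1744, P(conservative) ≈ 0.1860
After 'fold-or-call': normaliser = 0.75·0.6395 + 0.85·0.1744 + 0.8·0.1860; P(aggressive) ≈ 0.6175, P(balanced) ≈ 0.1909, P(conservative) ≈ 0.1916
After 'fold-or-call': normaliser = 0.75·0.6175 + 0.85·0.1909 + 0.8·0.1916; P(aggressive) ≈ 0.5948, P(balanced) ≈ 0.2084, P(conservative) ≈ 0.1969
After 'raise': normaliser = 0.25·0.5948 + 0.15·0.2084 + 0.2·0.1969; P(aggressive) ≈ 0.6780, P(balanced) ≈ 0.1425, P(conservative) ≈ 0.1795
After 'raise': normaliser = 0.25·0.6780 + 0.15·0.1425 + 0.2·0.1795; P(aggressive) ≈ 0.7474, P(balanced) ≈ 0.0943, P(conservative) ≈ 0.1583

0.158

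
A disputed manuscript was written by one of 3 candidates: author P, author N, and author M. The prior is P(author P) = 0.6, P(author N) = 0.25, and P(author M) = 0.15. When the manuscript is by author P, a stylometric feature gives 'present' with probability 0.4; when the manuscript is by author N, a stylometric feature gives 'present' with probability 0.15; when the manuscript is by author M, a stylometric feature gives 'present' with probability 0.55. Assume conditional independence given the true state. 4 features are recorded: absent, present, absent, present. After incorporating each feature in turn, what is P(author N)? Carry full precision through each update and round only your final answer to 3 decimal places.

0.085

After 'absent': normaliser = 0.6·0.6000 + 0.85·0.2500 + 0.45·0.1500; P(author P) ≈ 0.5625, P(author N) ≈ 0.3320, P(author M) ≈ 0.1055
After 'present': normaliser = 0.4·0.5625 + 0.15·0.3320 + 0.55·0.1055; P(author P) ≈ 0.6761, P(author N) ≈ 0.1496, P(author M) ≈ 0.1743
After 'absent': normaliser = 0.6·0.6761 + 0.85·0.1496 + 0.45·0.1743; P(author P) ≈ 0.6636, P(author N) ≈ 0.2081, P(author M) ≈ 0.1283
After 'present': normaliser = 0.4·0.6636 + 0.15·0.2081 + 0.55·0.1283; P(author P) ≈ 0.7228, P(author N) ≈ 0.0850, P(author M) ≈ 0.1922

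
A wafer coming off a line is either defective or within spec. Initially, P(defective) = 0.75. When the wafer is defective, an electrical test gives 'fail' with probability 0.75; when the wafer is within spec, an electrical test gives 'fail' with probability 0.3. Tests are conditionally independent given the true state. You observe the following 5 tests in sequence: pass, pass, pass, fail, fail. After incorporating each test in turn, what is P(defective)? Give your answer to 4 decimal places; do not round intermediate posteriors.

After 'pass': P(defective) = 0.25·0.7500 / (0.25·0.7500 + 0.7·0.2500) ≈ 0.5172
After 'pass': P(defective) = 0.25·0.5172 / (0.25·0.5172 + 0.7·0.4828) ≈ 0.2768
After 'pass': P(defective) = 0.25·0.2768 / (0.25·0.2768 + 0.7·0.7232) ≈ 0.1202
After 'fail': P(defective) = 0.75·0.1202 / (0.75·0.1202 + 0.3·0.8798) ≈ 0.2547
After 'fail': P(defective) = 0.75·0.2547 / (0.75·0.2547 + 0.3·0.7453) ≈ 0.4607

0.4607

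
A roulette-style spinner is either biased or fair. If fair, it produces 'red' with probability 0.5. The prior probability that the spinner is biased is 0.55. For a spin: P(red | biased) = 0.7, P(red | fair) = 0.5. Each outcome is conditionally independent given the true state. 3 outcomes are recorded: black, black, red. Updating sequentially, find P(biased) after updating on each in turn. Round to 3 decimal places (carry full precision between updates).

Apply Bayes' rule sequentially, carrying P(biased) forward.
After 'black': P(biased) = 0.3·0.5500 / (0.3·0.5500 + 0.5·0.4500) ≈ 0.4231
After 'black': P(biased) = 0.3·0.4231 / (0.3·0.4231 + 0.5·0.5769) ≈ 0.3056
After 'red': P(biased) = 0.7·0.3056 / (0.7·0.3056 + 0.5·0.6944) ≈ 0.3812

0.381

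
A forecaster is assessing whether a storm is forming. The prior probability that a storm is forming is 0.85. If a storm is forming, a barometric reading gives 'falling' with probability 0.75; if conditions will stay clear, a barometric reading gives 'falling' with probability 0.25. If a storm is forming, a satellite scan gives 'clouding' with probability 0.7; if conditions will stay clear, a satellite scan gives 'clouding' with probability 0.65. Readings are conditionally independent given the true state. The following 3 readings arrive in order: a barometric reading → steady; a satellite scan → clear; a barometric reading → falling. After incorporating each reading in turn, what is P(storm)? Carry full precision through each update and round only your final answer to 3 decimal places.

0.829

After a barometric reading='steady': P(storm) = 0.25·0.8500 / (0.25·0.8500 + 0.75·0.1500) ≈ 0.6538
After a satellite scan='clear': P(storm) = 0.3·0.6538 / (0.3·0.6538 + 0.35·0.3462) ≈ 0.6182
After a barometric reading='falling': P(storm) = 0.75·0.6182 / (0.75·0.6182 + 0.25·0.3818) ≈ 0.8293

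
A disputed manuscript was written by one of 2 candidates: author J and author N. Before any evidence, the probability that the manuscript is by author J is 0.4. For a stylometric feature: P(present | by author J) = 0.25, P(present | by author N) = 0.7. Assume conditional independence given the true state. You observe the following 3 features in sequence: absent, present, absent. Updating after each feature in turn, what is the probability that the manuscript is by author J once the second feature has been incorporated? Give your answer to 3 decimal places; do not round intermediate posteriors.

Each posterior becomes the prior for the next update.
After 'absent': P(author J) = 0.75·0.4000 / (0.75·0.4000 + 0.3·0.6000) ≈ 0.6250
After 'present': P(author J) = 0.25·0.6250 / (0.25·0.6250 + 0.7·0.3750) ≈ 0.3731

0.373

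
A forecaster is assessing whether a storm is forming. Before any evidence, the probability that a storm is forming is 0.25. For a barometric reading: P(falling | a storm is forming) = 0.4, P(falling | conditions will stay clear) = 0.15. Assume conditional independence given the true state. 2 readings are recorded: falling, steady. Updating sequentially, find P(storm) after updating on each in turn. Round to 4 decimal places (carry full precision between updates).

0.3855

After 'falling': P(storm) = 0.4·0.2500 / (0.4·0.2500 + 0.15·0.7500) ≈ 0.4706
After 'steady': P(storm) = 0.6·0.4706 / (0.6·0.4706 + 0.85·0.5294) ≈ 0.3855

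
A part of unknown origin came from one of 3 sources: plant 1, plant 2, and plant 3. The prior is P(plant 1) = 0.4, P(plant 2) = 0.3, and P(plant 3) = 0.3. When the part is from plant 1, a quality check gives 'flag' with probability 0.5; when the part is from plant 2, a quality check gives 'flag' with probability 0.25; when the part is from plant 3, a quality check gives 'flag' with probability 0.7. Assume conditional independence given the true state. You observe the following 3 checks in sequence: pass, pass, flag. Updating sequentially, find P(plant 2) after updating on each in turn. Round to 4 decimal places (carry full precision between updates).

0.3798

After 'pass': normaliser = 0.5·0.4000 + 0.75·0.3000 + 0.3·0.3000; P(plant 1) ≈ 0.3883, P(plant 2) ≈ 0.4369, P(plant 3) ≈ 0.1748
After 'pass': normaliser = 0.5·0.3883 + 0.75·0.4369 + 0.3·0.1748; P(plant 1) ≈ 0.3381, P(plant 2) ≈ 0.5706, P(plant 3) ≈ 0.0913
After 'flag': normaliser = 0.5·0.3381 + 0.25·0.5706 + 0.7·0.0913; P(plant 1) ≈ 0.4501, P(plant 2) ≈ 0.3798, P(plant 3) ≈ 0.1701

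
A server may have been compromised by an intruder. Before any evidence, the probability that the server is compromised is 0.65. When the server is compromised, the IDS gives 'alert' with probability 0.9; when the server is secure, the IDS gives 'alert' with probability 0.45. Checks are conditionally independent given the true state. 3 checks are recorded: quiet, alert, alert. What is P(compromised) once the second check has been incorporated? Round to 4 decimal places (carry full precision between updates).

After 'quiet': P(compromised) = 0.1·0.6500 / (0.1·0.6500 + 0.55·0.3500) ≈ 0.2524
After 'alert': P(compromised) = 0.9·0.2524 / (0.9·0.2524 + 0.45·0.7476) ≈ 0.4031

0.4031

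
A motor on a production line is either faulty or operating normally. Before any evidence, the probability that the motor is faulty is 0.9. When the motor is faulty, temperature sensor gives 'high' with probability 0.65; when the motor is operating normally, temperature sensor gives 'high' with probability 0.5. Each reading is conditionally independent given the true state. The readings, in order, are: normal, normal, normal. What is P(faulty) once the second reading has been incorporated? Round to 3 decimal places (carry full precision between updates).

After 'normal': P(faulty) = 0.35·0.9000 / (0.35·0.9000 + 0.5·0.1000) ≈ 0.8630
After 'normal': P(faulty) = 0.35·0.8630 / (0.35·0.8630 + 0.5·0.1370) ≈ 0.8152

0.815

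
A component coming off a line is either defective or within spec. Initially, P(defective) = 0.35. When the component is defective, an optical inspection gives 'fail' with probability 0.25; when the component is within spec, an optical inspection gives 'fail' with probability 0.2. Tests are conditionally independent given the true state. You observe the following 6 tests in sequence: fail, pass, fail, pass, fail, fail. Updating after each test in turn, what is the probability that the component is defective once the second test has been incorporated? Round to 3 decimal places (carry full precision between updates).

After 'fail': P(defective) = 0.25·0.3500 / (0.25·0.3500 + 0.2·0.6500) ≈ 0.4023
After 'pass': P(defective) = 0.75·0.4023 / (0.75·0.4023 + 0.8·0.5977) ≈ 0.3869

0.387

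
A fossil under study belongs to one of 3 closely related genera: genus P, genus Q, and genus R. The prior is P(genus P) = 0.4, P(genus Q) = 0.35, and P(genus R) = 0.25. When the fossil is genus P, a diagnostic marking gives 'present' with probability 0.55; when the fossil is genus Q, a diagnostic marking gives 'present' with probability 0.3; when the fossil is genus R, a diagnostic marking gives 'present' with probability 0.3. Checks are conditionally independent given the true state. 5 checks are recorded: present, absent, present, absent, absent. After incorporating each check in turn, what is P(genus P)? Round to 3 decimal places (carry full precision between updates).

After 'present': normaliser = 0.55·0.4000 + 0.3·0.3500 + 0.3·0.2500; P(genus P) ≈ 0.5500, P(genus Q) ≈ 0.2625, P(genus R) ≈ 0.1875
After 'absent': normaliser = 0.45·0.5500 + 0.7·0.2625 + 0.7·0.1875; P(genus P) ≈ 0.4400, P(genus Q) ≈ 0.3267, P(genus R) ≈ 0.2333
After 'present': normaliser = 0.55·0.4400 + 0.3·0.3267 + 0.3·0.2333; P(genus P) ≈ 0.5902, P(genus Q) ≈ 0.2390, P(genus R) ≈ 0.1707
After 'absent': normaliser = 0.45·0.5902 + 0.7·0.2390 + 0.7·0.1707; P(genus P) ≈ 0.4808, P(genus Q) ≈ 0.3029, P(genus R) ≈ 0.2163
After 'absent': normaliser = 0.45·0.4808 + 0.7·0.3029 + 0.7·0.2163; P(genus P) ≈ 0.3732, P(genus Q) ≈ 0.3657, P(genus R) ≈ 0.2612

0.373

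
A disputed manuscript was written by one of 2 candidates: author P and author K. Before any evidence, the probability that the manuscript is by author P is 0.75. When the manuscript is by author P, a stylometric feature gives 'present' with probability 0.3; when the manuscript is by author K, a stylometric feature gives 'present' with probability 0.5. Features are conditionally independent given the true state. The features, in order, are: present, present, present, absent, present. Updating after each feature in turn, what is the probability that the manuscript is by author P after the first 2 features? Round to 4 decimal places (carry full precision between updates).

0.5192

After 'present': P(author P) = 0.3·0.7500 / (0.3·0.7500 + 0.5·0.2500) ≈ 0.6429
After 'present': P(author P) = 0.3·0.6429 / (0.3·0.6429 + 0.5·0.3571) ≈ 0.5192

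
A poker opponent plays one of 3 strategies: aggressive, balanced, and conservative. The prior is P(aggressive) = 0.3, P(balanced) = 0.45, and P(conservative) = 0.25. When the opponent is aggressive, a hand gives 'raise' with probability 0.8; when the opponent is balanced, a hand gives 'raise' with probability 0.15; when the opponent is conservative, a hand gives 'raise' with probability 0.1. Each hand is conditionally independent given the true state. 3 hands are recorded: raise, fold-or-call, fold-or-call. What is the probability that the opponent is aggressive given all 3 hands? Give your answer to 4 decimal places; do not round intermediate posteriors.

Each posterior becomes the prior for the next update.
After 'raise': normaliser = 0.8·0.3000 + 0.15·0.4500 + 0.1·0.2500; P(aggressive) ≈ 0.7218, P(balanced) ≈ 0.2030, P(conservative) ≈ 0.0752
After 'fold-or-call': normaliser = 0.2·0.7218 + 0.85·0.2030 + 0.9·0.0752; P(aggressive) ≈ 0.3754, P(balanced) ≈ 0.4487, P(conservative) ≈ 0.1760
After 'fold-or-call': normaliser = 0.2·0.3754 + 0.85·0.4487 + 0.9·0.1760; P(aggressive) ≈ 0.1221, P(balanced) ≈ 0.6203, P(conservative) ≈ 0.2576

0.1221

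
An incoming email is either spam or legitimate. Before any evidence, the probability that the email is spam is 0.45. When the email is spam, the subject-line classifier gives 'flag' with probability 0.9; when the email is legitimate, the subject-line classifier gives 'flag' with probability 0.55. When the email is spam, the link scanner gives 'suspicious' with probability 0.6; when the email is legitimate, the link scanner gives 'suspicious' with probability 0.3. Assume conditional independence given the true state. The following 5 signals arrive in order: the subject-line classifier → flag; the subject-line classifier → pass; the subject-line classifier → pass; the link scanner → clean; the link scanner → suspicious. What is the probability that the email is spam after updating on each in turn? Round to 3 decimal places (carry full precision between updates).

0.070

Apply Bayes' rule sequentially, carrying P(spam) forward.
After the subject-line classifier='flag': P(spam) = 0.9·0.4500 / (0.9·0.4500 + 0.55·0.5500) ≈ 0.5724
After the subject-line classifier='pass': P(spam) = 0.1·0.5724 / (0.1·0.5724 + 0.45·0.4276) ≈ 0.2293
After the subject-line classifier='pass': P(spam) = 0.1·0.2293 / (0.1·0.2293 + 0.45·0.7707) ≈ 0.0620
After the link scanner='clean': P(spam) = 0.4·0.0620 / (0.4·0.0620 + 0.7·0.9380) ≈ 0.0364
After the link scanner='suspicious': P(spam) = 0.6·0.0364 / (0.6·0.0364 + 0.3·0.9636) ≈ 0.0703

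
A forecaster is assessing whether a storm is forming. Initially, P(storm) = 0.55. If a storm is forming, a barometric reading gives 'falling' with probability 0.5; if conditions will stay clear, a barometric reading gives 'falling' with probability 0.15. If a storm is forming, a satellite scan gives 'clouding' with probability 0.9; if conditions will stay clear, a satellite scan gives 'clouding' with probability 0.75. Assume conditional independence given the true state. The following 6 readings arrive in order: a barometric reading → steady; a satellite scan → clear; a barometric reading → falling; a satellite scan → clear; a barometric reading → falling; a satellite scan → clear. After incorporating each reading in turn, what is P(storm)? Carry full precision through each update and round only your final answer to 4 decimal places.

After a barometric reading='steady': P(storm) = 0.5·0.5500 / (0.5·0.5500 + 0.85·0.4500) ≈ 0.4183
After a satellite scan='clear': P(storm) = 0.1·0.4183 / (0.1·0.4183 + 0.25·0.5817) ≈ 0.2234
After a barometric reading='falling': P(storm) = 0.5·0.2234 / (0.5·0.2234 + 0.15·0.7766) ≈ 0.4894
After a satellite scan='clear': P(storm) = 0.1·0.4894 / (0.1·0.4894 + 0.25·0.5106) ≈ 0.2772
After a barometric reading='falling': P(storm) = 0.5·0.2772 / (0.5·0.2772 + 0.15·0.7228) ≈ 0.5610
After a satellite scan='clear': P(storm) = 0.1·0.5610 / (0.1·0.5610 + 0.25·0.4390) ≈ 0.3383

0.3383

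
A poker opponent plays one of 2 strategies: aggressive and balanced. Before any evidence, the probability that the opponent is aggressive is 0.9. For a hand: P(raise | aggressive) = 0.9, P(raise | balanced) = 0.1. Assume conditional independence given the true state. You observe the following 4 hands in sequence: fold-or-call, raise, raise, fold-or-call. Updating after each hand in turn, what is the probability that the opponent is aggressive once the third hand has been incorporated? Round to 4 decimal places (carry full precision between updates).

0.9878

After 'fold-or-call': P(aggressive) = 0.1·0.9000 / (0.1·0.9000 + 0.9·0.1000) ≈ 0.5000
After 'raise': P(aggressive) = 0.9·0.5000 / (0.9·0.5000 + 0.1·0.5000) ≈ 0.9000
After 'raise': P(aggressive) = 0.9·0.9000 / (0.9·0.9000 + 0.1·0.1000) ≈ 0.9878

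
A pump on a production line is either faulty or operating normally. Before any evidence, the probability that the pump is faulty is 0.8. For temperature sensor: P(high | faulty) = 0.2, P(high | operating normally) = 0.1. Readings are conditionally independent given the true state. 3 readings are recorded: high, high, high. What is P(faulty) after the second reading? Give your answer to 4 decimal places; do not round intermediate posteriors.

0.9412

After 'high': P(faulty) = 0.2·0.8000 / (0.2·0.8000 + 0.1·0.2000) ≈ 0.8889
After 'high': P(faulty) = 0.2·0.8889 / (0.2·0.8889 + 0.1·0.1111) ≈ 0.9412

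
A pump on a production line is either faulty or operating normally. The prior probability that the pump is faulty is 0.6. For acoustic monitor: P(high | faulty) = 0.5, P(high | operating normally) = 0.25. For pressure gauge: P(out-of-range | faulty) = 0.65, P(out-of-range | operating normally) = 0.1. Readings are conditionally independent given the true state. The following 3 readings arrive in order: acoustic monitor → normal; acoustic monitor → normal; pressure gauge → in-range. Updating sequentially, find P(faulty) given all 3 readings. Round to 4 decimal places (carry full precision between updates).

0.2059

After acoustic monitor='normal': P(faulty) = 0.5·0.6000 / (0.5·0.6000 + 0.75·0.4000) ≈ 0.5000
After acoustic monitor='normal': P(faulty) = 0.5·0.5000 / (0.5·0.5000 + 0.75·0.5000) ≈ 0.4000
After pressure gauge='in-range': P(faulty) = 0.35·0.4000 / (0.35·0.4000 + 0.9·0.6000) ≈ 0.2059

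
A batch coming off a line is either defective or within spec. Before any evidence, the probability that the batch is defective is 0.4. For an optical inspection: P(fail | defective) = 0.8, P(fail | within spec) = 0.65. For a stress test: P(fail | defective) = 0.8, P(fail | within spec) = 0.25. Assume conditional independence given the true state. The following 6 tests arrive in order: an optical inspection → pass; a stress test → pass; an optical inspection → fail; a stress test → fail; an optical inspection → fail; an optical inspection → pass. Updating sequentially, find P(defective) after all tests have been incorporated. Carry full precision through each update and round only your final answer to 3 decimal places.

After an optical inspection='pass': P(defective) = 0.2·0.4000 / (0.2·0.4000 + 0.35·0.6000) ≈ 0.2759
After a stress test='pass': P(defective) = 0.2·0.2759 / (0.2·0.2759 + 0.75·0.7241) ≈ 0.0922
After an optical inspection='fail': P(defective) = 0.8·0.0922 / (0.8·0.0922 + 0.65·0.9078) ≈ 0.1111
After a stress test='fail': P(defective) = 0.8·0.1111 / (0.8·0.1111 + 0.25·0.8889) ≈ 0.2858
After an optical inspection='fail': P(defective) = 0.8·0.2858 / (0.8·0.2858 + 0.65·0.7142) ≈ 0.3300
After an optical inspection='pass': P(defective) = 0.2·0.3300 / (0.2·0.3300 + 0.35·0.6700) ≈ 0.2196

0.220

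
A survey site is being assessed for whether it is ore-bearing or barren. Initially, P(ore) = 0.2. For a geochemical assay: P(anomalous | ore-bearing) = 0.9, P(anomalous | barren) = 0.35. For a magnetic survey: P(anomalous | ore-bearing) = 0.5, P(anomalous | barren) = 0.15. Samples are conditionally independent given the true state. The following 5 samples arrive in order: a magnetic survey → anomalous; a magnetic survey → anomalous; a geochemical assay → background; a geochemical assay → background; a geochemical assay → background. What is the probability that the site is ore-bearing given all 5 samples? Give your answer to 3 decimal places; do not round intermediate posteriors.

Each posterior becomes the prior for the next update.
After a magnetic survey='anomalous': P(ore) = 0.5·0.2000 / (0.5·0.2000 + 0.15·0.8000) ≈ 0.4545
After a magnetic survey='anomalous': P(ore) = 0.5·0.4545 / (0.5·0.4545 + 0.15·0.5455) ≈ 0.7353
After a geochemical assay='background': P(ore) = 0.1·0.7353 / (0.1·0.7353 + 0.65·0.2647) ≈ 0.2994
After a geochemical assay='background': P(ore) = 0.1·0.2994 / (0.1·0.2994 + 0.65·0.7006) ≈ 0.0617
After a geochemical assay='background': P(ore) = 0.1·0.0617 / (0.1·0.0617 + 0.65·0.9383) ≈ 0.0100

0.010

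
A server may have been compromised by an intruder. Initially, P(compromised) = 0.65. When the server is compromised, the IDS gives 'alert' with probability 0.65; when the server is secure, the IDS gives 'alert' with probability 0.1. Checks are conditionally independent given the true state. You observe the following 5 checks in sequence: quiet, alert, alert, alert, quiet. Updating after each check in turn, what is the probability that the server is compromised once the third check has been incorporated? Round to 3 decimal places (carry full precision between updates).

After 'quiet': P(compromised) = 0.35·0.6500 / (0.35·0.6500 + 0.9·0.3500) ≈ 0.4194
After 'alert': P(compromised) = 0.65·0.4194 / (0.65·0.4194 + 0.1·0.5806) ≈ 0.8244
After 'alert': P(compromised) = 0.65·0.8244 / (0.65·0.8244 + 0.1·0.1756) ≈ 0.9683

0.968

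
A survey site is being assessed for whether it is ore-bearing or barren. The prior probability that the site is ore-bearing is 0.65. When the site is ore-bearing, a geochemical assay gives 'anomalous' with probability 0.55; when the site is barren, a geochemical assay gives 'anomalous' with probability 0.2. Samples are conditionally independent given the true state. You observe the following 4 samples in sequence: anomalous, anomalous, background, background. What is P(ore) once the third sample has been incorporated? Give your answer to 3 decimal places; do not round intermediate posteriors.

0.888

After 'anomalous': P(ore) = 0.55·0.6500 / (0.55·0.6500 + 0.2·0.3500) ≈ 0.8363
After 'anomalous': P(ore) = 0.55·0.8363 / (0.55·0.8363 + 0.2·0.1637) ≈ 0.9335
After 'background': P(ore) = 0.45·0.9335 / (0.45·0.9335 + 0.8·0.0665) ≈ 0.8876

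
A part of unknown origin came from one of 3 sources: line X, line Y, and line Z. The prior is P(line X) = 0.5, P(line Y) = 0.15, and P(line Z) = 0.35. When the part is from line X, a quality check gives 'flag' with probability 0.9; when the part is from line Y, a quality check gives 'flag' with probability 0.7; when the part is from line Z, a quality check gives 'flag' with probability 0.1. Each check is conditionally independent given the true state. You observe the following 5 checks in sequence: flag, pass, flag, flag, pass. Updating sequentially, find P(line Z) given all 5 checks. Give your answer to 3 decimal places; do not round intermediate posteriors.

After 'flag': normaliser = 0.9·0.5000 + 0.7·0.1500 + 0.1·0.3500; P(line X) ≈ 0.7627, P(line Y) ≈ 0.1780, P(line Z) ≈ 0.0593
After 'pass': normaliser = 0.1·0.7627 + 0.3·0.1780 + 0.9·0.0593; P(line X) ≈ 0.4167, P(line Y) ≈ 0.2917, P(line Z) ≈ 0.2917
After 'flag': normaliser = 0.9·0.4167 + 0.7·0.2917 + 0.1·0.2917; P(line X) ≈ 0.6164, P(line Y) ≈ 0.3356, P(line Z) ≈ 0.0479
After 'flag': normaliser = 0.9·0.6164 + 0.7·0.3356 + 0.1·0.0479; P(line X) ≈ 0.6983, P(line Y) ≈ 0.2957, P(line Z) ≈ 0.0060
After 'pass': normaliser = 0.1·0.6983 + 0.3·0.2957 + 0.9·0.0060; P(line X) ≈ 0.4259, P(line Y) ≈ 0.5410, P(line Z) ≈ 0.0331

0.033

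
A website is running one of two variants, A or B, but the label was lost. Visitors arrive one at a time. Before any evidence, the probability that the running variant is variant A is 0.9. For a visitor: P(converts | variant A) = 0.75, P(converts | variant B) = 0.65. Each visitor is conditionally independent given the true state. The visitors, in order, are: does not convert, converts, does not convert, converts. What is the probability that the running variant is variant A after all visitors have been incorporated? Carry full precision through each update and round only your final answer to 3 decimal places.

After 'does not convert': P(A) = 0.25·0.9000 / (0.25·0.9000 + 0.35·0.1000) ≈ 0.8654
After 'converts': P(A) = 0.75·0.8654 / (0.75·0.8654 + 0.65·0.1346) ≈ 0.8812
After 'does not convert': P(A) = 0.25·0.8812 / (0.25·0.8812 + 0.35·0.1188) ≈ 0.8412
After 'converts': P(A) = 0.75·0.8412 / (0.75·0.8412 + 0.65·0.1588) ≈ 0.8594

0.859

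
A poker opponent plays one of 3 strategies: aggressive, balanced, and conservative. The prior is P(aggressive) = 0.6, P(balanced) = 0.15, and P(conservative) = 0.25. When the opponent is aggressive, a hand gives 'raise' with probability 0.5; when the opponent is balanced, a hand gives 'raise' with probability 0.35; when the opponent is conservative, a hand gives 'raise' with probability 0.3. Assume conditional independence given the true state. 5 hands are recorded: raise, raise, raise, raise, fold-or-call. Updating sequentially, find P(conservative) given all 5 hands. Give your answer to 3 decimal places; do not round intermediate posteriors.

0.066

Apply Bayes' rule sequentially, carrying P(conservative) forward.
After 'raise': normaliser = 0.5·0.6000 + 0.35·0.1500 + 0.3·0.2500; P(aggressive) ≈ 0.7018, P(balanced) ≈ 0.1228, P(conservative) ≈ 0.1754
After 'raise': normaliser = 0.5·0.7018 + 0.35·0.1228 + 0.3·0.1754; P(aggressive) ≈ 0.7859, P(balanced) ≈ 0.0963, P(conservative) ≈ 0.1179
After 'raise': normaliser = 0.5·0.7859 + 0.35·0.0963 + 0.3·0.1179; P(aggressive) ≈ 0.8505, P(balanced) ≈ 0.0729, P(conservative) ≈ 0.0765
After 'raise': normaliser = 0.5·0.8505 + 0.35·0.0729 + 0.3·0.0765; P(aggressive) ≈ 0.8976, P(balanced) ≈ 0.0539, P(conservative) ≈ 0.0485
After 'fold-or-call': normaliser = 0.5·0.8976 + 0.65·0.0539 + 0.7·0.0485; P(aggressive) ≈ 0.8668, P(balanced) ≈ 0.0676, P(conservative) ≈ 0.0655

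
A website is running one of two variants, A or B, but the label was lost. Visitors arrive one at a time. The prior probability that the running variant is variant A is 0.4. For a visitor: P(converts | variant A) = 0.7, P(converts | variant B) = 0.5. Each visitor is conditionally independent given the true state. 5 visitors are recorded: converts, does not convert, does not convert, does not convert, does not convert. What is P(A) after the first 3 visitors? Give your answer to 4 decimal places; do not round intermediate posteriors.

0.2515

Each posterior becomes the prior for the next update.
After 'converts': P(A) = 0.7·0.4000 / (0.7·0.4000 + 0.5·0.6000) ≈ 0.4828
After 'does not convert': P(A) = 0.3·0.4828 / (0.3·0.4828 + 0.5·0.5172) ≈ 0.3590
After 'does not convert': P(A) = 0.3·0.3590 / (0.3·0.3590 + 0.5·0.6410) ≈ 0.2515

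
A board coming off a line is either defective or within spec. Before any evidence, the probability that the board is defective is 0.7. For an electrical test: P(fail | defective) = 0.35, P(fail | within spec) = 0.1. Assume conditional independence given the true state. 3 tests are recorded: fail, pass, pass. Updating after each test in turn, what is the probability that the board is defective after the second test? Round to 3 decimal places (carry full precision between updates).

0.855

After 'fail': P(defective) = 0.35·0.7000 / (0.35·0.7000 + 0.1·0.3000) ≈ 0.8909
After 'pass': P(defective) = 0.65·0.8909 / (0.65·0.8909 + 0.9·0.1091) ≈ 0.8550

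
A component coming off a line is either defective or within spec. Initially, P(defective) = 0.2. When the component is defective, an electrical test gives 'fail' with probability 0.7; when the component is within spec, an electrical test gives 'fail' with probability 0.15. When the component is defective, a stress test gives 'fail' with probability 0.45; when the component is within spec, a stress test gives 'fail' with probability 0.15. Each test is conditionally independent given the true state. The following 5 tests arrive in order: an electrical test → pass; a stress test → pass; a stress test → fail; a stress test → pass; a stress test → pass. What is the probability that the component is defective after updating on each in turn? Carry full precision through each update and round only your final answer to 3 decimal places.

After an electrical test='pass': P(defective) = 0.3·0.2000 / (0.3·0.2000 + 0.85·0.8000) ≈ 0.0811
After a stress test='pass': P(defective) = 0.55·0.0811 / (0.55·0.0811 + 0.85·0.9189) ≈ 0.0540
After a stress test='fail': P(defective) = 0.45·0.0540 / (0.45·0.0540 + 0.15·0.9460) ≈ 0.1462
After a stress test='pass': P(defective) = 0.55·0.1462 / (0.55·0.1462 + 0.85·0.8538) ≈ 0.0998
After a stress test='pass': P(defective) = 0.55·0.0998 / (0.55·0.0998 + 0.85·0.9002) ≈ 0.0669

0.067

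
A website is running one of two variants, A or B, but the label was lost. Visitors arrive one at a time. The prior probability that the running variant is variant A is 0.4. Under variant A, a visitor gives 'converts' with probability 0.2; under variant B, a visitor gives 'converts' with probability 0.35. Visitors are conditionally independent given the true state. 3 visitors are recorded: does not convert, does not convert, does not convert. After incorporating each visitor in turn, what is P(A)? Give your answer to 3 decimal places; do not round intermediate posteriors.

0.554

Apply Bayes' rule sequentially, carrying P(A) forward.
After 'does not convert': P(A) = 0.8·0.4000 / (0.8·0.4000 + 0.65·0.6000) ≈ 0.4507
After 'does not convert': P(A) = 0.8·0.4507 / (0.8·0.4507 + 0.65·0.5493) ≈ 0.5025
After 'does not convert': P(A) = 0.8·0.5025 / (0.8·0.5025 + 0.65·0.4975) ≈ 0.5542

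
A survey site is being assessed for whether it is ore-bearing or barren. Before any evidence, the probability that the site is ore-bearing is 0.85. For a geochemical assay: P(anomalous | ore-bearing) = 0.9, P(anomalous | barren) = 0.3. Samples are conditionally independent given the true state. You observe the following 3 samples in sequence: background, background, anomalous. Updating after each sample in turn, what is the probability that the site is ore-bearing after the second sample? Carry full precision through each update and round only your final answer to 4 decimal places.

After 'background': P(ore) = 0.1·0.8500 / (0.1·0.8500 + 0.7·0.1500) ≈ 0.4474
After 'background': P(ore) = 0.1·0.4474 / (0.1·0.4474 + 0.7·0.5526) ≈ 0.1037

0.1037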